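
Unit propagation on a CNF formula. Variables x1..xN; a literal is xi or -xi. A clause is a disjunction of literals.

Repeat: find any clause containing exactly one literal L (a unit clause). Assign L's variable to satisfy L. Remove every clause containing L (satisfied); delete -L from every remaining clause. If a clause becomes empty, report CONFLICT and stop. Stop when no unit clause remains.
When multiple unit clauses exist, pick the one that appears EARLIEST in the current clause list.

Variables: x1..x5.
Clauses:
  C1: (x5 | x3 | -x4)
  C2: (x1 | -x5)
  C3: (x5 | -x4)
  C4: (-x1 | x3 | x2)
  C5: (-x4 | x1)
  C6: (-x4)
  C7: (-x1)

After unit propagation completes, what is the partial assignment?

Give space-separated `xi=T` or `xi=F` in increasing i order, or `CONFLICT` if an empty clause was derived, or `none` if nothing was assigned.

Answer: x1=F x4=F x5=F

Derivation:
unit clause [-4] forces x4=F; simplify:
  satisfied 4 clause(s); 3 remain; assigned so far: [4]
unit clause [-1] forces x1=F; simplify:
  drop 1 from [1, -5] -> [-5]
  satisfied 2 clause(s); 1 remain; assigned so far: [1, 4]
unit clause [-5] forces x5=F; simplify:
  satisfied 1 clause(s); 0 remain; assigned so far: [1, 4, 5]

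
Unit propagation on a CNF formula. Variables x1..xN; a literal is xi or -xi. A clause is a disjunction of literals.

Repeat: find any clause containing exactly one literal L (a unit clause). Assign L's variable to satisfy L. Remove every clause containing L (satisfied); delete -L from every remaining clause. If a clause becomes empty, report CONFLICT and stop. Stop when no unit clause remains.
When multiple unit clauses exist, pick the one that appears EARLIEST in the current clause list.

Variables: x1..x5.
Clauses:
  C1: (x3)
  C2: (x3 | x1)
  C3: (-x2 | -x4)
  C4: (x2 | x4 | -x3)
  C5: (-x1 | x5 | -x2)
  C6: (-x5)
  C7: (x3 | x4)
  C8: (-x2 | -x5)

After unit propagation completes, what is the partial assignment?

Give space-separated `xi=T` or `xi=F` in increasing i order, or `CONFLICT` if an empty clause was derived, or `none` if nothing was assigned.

Answer: x3=T x5=F

Derivation:
unit clause [3] forces x3=T; simplify:
  drop -3 from [2, 4, -3] -> [2, 4]
  satisfied 3 clause(s); 5 remain; assigned so far: [3]
unit clause [-5] forces x5=F; simplify:
  drop 5 from [-1, 5, -2] -> [-1, -2]
  satisfied 2 clause(s); 3 remain; assigned so far: [3, 5]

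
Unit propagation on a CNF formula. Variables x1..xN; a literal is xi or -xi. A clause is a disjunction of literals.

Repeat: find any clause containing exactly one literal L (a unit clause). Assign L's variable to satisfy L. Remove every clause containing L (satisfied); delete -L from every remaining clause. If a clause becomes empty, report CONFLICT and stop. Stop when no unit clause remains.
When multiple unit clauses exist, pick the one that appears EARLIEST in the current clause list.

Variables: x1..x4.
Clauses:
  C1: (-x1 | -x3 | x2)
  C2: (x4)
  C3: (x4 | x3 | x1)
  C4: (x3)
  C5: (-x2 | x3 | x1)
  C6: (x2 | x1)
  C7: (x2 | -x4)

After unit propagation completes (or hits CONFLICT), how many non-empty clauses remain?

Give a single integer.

Answer: 0

Derivation:
unit clause [4] forces x4=T; simplify:
  drop -4 from [2, -4] -> [2]
  satisfied 2 clause(s); 5 remain; assigned so far: [4]
unit clause [3] forces x3=T; simplify:
  drop -3 from [-1, -3, 2] -> [-1, 2]
  satisfied 2 clause(s); 3 remain; assigned so far: [3, 4]
unit clause [2] forces x2=T; simplify:
  satisfied 3 clause(s); 0 remain; assigned so far: [2, 3, 4]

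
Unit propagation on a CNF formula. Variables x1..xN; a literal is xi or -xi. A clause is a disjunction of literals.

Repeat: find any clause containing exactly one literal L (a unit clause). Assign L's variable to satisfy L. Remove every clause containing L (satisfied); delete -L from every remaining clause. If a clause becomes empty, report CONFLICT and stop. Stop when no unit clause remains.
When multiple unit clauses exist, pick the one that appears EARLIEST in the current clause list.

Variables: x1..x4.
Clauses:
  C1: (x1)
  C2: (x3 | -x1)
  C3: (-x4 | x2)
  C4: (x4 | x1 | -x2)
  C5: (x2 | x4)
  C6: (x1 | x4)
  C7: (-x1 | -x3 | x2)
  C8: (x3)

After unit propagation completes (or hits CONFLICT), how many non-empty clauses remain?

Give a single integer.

Answer: 0

Derivation:
unit clause [1] forces x1=T; simplify:
  drop -1 from [3, -1] -> [3]
  drop -1 from [-1, -3, 2] -> [-3, 2]
  satisfied 3 clause(s); 5 remain; assigned so far: [1]
unit clause [3] forces x3=T; simplify:
  drop -3 from [-3, 2] -> [2]
  satisfied 2 clause(s); 3 remain; assigned so far: [1, 3]
unit clause [2] forces x2=T; simplify:
  satisfied 3 clause(s); 0 remain; assigned so far: [1, 2, 3]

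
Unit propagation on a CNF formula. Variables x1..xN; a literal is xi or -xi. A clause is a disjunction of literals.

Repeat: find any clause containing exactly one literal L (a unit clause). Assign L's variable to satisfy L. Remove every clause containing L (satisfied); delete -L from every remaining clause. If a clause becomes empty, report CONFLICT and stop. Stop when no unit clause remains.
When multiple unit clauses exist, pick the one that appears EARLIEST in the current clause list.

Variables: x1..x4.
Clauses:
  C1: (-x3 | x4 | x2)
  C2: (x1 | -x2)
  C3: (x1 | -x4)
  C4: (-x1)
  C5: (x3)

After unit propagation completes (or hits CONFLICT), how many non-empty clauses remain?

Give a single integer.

Answer: 0

Derivation:
unit clause [-1] forces x1=F; simplify:
  drop 1 from [1, -2] -> [-2]
  drop 1 from [1, -4] -> [-4]
  satisfied 1 clause(s); 4 remain; assigned so far: [1]
unit clause [-2] forces x2=F; simplify:
  drop 2 from [-3, 4, 2] -> [-3, 4]
  satisfied 1 clause(s); 3 remain; assigned so far: [1, 2]
unit clause [-4] forces x4=F; simplify:
  drop 4 from [-3, 4] -> [-3]
  satisfied 1 clause(s); 2 remain; assigned so far: [1, 2, 4]
unit clause [-3] forces x3=F; simplify:
  drop 3 from [3] -> [] (empty!)
  satisfied 1 clause(s); 1 remain; assigned so far: [1, 2, 3, 4]
CONFLICT (empty clause)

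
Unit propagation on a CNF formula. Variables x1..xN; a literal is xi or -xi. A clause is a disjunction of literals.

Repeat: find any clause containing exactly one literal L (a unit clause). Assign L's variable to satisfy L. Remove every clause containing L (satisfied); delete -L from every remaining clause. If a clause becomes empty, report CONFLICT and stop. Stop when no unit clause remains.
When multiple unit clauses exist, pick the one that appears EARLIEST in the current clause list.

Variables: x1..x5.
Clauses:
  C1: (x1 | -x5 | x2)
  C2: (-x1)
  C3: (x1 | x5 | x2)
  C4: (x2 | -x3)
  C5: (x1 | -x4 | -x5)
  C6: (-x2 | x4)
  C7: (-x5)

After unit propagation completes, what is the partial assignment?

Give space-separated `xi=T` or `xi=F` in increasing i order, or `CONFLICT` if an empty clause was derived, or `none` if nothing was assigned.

Answer: x1=F x2=T x4=T x5=F

Derivation:
unit clause [-1] forces x1=F; simplify:
  drop 1 from [1, -5, 2] -> [-5, 2]
  drop 1 from [1, 5, 2] -> [5, 2]
  drop 1 from [1, -4, -5] -> [-4, -5]
  satisfied 1 clause(s); 6 remain; assigned so far: [1]
unit clause [-5] forces x5=F; simplify:
  drop 5 from [5, 2] -> [2]
  satisfied 3 clause(s); 3 remain; assigned so far: [1, 5]
unit clause [2] forces x2=T; simplify:
  drop -2 from [-2, 4] -> [4]
  satisfied 2 clause(s); 1 remain; assigned so far: [1, 2, 5]
unit clause [4] forces x4=T; simplify:
  satisfied 1 clause(s); 0 remain; assigned so far: [1, 2, 4, 5]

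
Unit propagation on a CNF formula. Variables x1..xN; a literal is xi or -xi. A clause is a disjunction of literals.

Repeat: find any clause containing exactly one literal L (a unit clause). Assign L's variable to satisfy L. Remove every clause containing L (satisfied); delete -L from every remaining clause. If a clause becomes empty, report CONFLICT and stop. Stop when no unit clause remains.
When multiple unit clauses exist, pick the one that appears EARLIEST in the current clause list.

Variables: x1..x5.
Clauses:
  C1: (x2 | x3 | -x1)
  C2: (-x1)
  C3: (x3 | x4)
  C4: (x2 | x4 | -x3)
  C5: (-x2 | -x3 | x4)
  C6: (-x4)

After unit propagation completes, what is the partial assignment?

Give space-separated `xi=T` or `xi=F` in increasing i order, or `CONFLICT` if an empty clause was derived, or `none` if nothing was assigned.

unit clause [-1] forces x1=F; simplify:
  satisfied 2 clause(s); 4 remain; assigned so far: [1]
unit clause [-4] forces x4=F; simplify:
  drop 4 from [3, 4] -> [3]
  drop 4 from [2, 4, -3] -> [2, -3]
  drop 4 from [-2, -3, 4] -> [-2, -3]
  satisfied 1 clause(s); 3 remain; assigned so far: [1, 4]
unit clause [3] forces x3=T; simplify:
  drop -3 from [2, -3] -> [2]
  drop -3 from [-2, -3] -> [-2]
  satisfied 1 clause(s); 2 remain; assigned so far: [1, 3, 4]
unit clause [2] forces x2=T; simplify:
  drop -2 from [-2] -> [] (empty!)
  satisfied 1 clause(s); 1 remain; assigned so far: [1, 2, 3, 4]
CONFLICT (empty clause)

Answer: CONFLICT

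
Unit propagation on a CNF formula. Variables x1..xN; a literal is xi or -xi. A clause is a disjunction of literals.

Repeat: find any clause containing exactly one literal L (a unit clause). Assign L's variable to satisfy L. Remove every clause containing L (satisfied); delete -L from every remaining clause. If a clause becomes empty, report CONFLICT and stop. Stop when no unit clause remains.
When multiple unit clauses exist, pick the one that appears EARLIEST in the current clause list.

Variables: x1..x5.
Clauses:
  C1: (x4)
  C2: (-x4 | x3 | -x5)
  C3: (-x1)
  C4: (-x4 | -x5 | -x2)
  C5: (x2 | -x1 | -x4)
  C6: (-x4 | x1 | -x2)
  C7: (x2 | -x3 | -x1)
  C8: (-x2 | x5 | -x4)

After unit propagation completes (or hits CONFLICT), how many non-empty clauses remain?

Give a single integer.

unit clause [4] forces x4=T; simplify:
  drop -4 from [-4, 3, -5] -> [3, -5]
  drop -4 from [-4, -5, -2] -> [-5, -2]
  drop -4 from [2, -1, -4] -> [2, -1]
  drop -4 from [-4, 1, -2] -> [1, -2]
  drop -4 from [-2, 5, -4] -> [-2, 5]
  satisfied 1 clause(s); 7 remain; assigned so far: [4]
unit clause [-1] forces x1=F; simplify:
  drop 1 from [1, -2] -> [-2]
  satisfied 3 clause(s); 4 remain; assigned so far: [1, 4]
unit clause [-2] forces x2=F; simplify:
  satisfied 3 clause(s); 1 remain; assigned so far: [1, 2, 4]

Answer: 1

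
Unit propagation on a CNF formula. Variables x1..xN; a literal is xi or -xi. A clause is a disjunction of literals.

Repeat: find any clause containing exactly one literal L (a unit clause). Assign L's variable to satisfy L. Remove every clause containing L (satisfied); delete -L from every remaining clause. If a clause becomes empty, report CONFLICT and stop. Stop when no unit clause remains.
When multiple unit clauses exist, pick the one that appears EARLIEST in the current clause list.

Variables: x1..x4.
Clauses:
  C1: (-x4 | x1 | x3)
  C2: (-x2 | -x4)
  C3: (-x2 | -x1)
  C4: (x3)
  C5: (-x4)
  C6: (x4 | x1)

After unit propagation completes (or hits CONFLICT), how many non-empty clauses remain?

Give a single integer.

unit clause [3] forces x3=T; simplify:
  satisfied 2 clause(s); 4 remain; assigned so far: [3]
unit clause [-4] forces x4=F; simplify:
  drop 4 from [4, 1] -> [1]
  satisfied 2 clause(s); 2 remain; assigned so far: [3, 4]
unit clause [1] forces x1=T; simplify:
  drop -1 from [-2, -1] -> [-2]
  satisfied 1 clause(s); 1 remain; assigned so far: [1, 3, 4]
unit clause [-2] forces x2=F; simplify:
  satisfied 1 clause(s); 0 remain; assigned so far: [1, 2, 3, 4]

Answer: 0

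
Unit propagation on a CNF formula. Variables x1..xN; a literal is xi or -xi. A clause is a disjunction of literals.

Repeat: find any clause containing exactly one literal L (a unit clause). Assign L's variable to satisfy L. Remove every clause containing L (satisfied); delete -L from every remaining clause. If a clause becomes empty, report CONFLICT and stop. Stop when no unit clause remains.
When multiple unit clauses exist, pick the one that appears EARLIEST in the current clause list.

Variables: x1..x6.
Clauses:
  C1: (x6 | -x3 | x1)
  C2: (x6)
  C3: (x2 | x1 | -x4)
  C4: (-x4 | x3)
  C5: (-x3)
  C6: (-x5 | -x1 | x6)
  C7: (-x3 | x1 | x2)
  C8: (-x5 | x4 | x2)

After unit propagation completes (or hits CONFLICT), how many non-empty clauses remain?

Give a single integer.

Answer: 1

Derivation:
unit clause [6] forces x6=T; simplify:
  satisfied 3 clause(s); 5 remain; assigned so far: [6]
unit clause [-3] forces x3=F; simplify:
  drop 3 from [-4, 3] -> [-4]
  satisfied 2 clause(s); 3 remain; assigned so far: [3, 6]
unit clause [-4] forces x4=F; simplify:
  drop 4 from [-5, 4, 2] -> [-5, 2]
  satisfied 2 clause(s); 1 remain; assigned so far: [3, 4, 6]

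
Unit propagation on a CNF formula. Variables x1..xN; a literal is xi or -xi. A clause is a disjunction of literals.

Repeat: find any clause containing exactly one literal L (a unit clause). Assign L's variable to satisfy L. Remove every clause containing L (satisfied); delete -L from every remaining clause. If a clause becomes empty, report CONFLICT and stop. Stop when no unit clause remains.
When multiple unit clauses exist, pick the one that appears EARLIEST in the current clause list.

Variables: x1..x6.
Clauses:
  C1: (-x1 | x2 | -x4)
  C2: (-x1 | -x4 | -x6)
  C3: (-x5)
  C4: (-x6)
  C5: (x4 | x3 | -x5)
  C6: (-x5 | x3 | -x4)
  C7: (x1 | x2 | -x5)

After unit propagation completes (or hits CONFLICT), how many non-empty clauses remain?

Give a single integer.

Answer: 1

Derivation:
unit clause [-5] forces x5=F; simplify:
  satisfied 4 clause(s); 3 remain; assigned so far: [5]
unit clause [-6] forces x6=F; simplify:
  satisfied 2 clause(s); 1 remain; assigned so far: [5, 6]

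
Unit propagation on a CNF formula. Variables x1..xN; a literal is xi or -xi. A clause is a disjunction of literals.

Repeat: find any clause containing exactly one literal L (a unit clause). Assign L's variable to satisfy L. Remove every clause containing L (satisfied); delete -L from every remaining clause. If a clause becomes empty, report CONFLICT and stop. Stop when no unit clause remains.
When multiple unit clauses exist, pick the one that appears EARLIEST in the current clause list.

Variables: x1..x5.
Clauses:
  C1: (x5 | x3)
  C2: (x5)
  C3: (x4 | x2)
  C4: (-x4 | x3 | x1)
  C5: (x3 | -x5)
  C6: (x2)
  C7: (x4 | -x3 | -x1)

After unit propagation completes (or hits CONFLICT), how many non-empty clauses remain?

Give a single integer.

unit clause [5] forces x5=T; simplify:
  drop -5 from [3, -5] -> [3]
  satisfied 2 clause(s); 5 remain; assigned so far: [5]
unit clause [3] forces x3=T; simplify:
  drop -3 from [4, -3, -1] -> [4, -1]
  satisfied 2 clause(s); 3 remain; assigned so far: [3, 5]
unit clause [2] forces x2=T; simplify:
  satisfied 2 clause(s); 1 remain; assigned so far: [2, 3, 5]

Answer: 1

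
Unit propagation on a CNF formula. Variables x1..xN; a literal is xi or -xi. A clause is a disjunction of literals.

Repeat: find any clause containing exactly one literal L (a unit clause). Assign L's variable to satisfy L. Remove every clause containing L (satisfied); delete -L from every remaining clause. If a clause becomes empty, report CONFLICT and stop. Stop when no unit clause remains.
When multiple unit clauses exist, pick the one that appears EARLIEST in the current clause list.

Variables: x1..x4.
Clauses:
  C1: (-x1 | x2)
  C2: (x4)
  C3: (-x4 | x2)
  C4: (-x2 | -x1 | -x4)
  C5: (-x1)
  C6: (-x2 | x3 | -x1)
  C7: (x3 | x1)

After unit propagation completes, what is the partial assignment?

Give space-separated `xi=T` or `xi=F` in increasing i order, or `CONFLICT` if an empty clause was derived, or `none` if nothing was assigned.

unit clause [4] forces x4=T; simplify:
  drop -4 from [-4, 2] -> [2]
  drop -4 from [-2, -1, -4] -> [-2, -1]
  satisfied 1 clause(s); 6 remain; assigned so far: [4]
unit clause [2] forces x2=T; simplify:
  drop -2 from [-2, -1] -> [-1]
  drop -2 from [-2, 3, -1] -> [3, -1]
  satisfied 2 clause(s); 4 remain; assigned so far: [2, 4]
unit clause [-1] forces x1=F; simplify:
  drop 1 from [3, 1] -> [3]
  satisfied 3 clause(s); 1 remain; assigned so far: [1, 2, 4]
unit clause [3] forces x3=T; simplify:
  satisfied 1 clause(s); 0 remain; assigned so far: [1, 2, 3, 4]

Answer: x1=F x2=T x3=T x4=T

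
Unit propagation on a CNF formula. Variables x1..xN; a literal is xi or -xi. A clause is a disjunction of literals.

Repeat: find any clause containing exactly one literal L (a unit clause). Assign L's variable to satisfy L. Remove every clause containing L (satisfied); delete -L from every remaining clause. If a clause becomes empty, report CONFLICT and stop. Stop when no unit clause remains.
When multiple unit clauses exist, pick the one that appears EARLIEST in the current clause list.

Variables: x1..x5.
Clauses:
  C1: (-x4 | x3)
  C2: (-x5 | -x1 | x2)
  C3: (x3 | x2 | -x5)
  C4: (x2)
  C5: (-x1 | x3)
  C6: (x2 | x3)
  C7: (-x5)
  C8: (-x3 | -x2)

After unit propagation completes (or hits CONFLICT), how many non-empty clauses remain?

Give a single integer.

unit clause [2] forces x2=T; simplify:
  drop -2 from [-3, -2] -> [-3]
  satisfied 4 clause(s); 4 remain; assigned so far: [2]
unit clause [-5] forces x5=F; simplify:
  satisfied 1 clause(s); 3 remain; assigned so far: [2, 5]
unit clause [-3] forces x3=F; simplify:
  drop 3 from [-4, 3] -> [-4]
  drop 3 from [-1, 3] -> [-1]
  satisfied 1 clause(s); 2 remain; assigned so far: [2, 3, 5]
unit clause [-4] forces x4=F; simplify:
  satisfied 1 clause(s); 1 remain; assigned so far: [2, 3, 4, 5]
unit clause [-1] forces x1=F; simplify:
  satisfied 1 clause(s); 0 remain; assigned so far: [1, 2, 3, 4, 5]

Answer: 0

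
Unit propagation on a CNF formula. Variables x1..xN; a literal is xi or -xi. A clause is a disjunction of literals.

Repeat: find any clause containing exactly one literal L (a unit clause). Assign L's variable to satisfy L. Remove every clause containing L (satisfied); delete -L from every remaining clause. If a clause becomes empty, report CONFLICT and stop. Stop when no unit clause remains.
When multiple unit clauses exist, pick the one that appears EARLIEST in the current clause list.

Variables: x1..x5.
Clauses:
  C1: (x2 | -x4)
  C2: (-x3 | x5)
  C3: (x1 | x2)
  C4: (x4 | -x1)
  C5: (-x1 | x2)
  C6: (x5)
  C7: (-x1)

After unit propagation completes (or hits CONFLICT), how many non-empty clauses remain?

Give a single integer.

Answer: 0

Derivation:
unit clause [5] forces x5=T; simplify:
  satisfied 2 clause(s); 5 remain; assigned so far: [5]
unit clause [-1] forces x1=F; simplify:
  drop 1 from [1, 2] -> [2]
  satisfied 3 clause(s); 2 remain; assigned so far: [1, 5]
unit clause [2] forces x2=T; simplify:
  satisfied 2 clause(s); 0 remain; assigned so far: [1, 2, 5]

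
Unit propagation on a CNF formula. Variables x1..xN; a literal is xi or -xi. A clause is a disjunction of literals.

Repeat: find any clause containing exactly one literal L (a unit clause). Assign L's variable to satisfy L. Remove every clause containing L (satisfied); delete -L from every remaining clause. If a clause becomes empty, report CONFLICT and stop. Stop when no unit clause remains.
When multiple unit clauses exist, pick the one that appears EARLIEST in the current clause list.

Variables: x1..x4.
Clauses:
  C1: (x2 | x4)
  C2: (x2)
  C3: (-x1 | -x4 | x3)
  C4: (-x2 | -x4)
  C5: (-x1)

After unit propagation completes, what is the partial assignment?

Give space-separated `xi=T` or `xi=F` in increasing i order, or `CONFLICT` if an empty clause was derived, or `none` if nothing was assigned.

unit clause [2] forces x2=T; simplify:
  drop -2 from [-2, -4] -> [-4]
  satisfied 2 clause(s); 3 remain; assigned so far: [2]
unit clause [-4] forces x4=F; simplify:
  satisfied 2 clause(s); 1 remain; assigned so far: [2, 4]
unit clause [-1] forces x1=F; simplify:
  satisfied 1 clause(s); 0 remain; assigned so far: [1, 2, 4]

Answer: x1=F x2=T x4=F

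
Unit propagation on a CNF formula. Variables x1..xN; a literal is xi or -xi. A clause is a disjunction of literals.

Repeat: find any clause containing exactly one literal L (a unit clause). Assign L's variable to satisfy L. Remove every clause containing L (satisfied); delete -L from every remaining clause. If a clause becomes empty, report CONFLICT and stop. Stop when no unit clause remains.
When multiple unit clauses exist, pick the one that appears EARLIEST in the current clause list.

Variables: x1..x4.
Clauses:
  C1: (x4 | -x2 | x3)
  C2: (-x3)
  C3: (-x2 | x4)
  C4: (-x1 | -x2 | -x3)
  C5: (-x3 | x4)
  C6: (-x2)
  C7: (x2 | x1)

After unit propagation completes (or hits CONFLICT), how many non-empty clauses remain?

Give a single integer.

unit clause [-3] forces x3=F; simplify:
  drop 3 from [4, -2, 3] -> [4, -2]
  satisfied 3 clause(s); 4 remain; assigned so far: [3]
unit clause [-2] forces x2=F; simplify:
  drop 2 from [2, 1] -> [1]
  satisfied 3 clause(s); 1 remain; assigned so far: [2, 3]
unit clause [1] forces x1=T; simplify:
  satisfied 1 clause(s); 0 remain; assigned so far: [1, 2, 3]

Answer: 0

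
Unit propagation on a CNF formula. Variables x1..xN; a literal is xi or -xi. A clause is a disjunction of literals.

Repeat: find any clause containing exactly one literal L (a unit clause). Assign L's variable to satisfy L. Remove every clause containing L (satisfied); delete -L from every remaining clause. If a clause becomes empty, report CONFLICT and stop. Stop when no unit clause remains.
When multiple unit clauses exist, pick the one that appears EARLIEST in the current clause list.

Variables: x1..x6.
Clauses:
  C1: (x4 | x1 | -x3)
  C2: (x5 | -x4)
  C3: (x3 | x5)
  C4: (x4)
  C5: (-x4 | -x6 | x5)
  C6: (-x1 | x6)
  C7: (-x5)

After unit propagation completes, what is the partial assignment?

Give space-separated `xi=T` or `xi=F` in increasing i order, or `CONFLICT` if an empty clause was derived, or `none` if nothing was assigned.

Answer: CONFLICT

Derivation:
unit clause [4] forces x4=T; simplify:
  drop -4 from [5, -4] -> [5]
  drop -4 from [-4, -6, 5] -> [-6, 5]
  satisfied 2 clause(s); 5 remain; assigned so far: [4]
unit clause [5] forces x5=T; simplify:
  drop -5 from [-5] -> [] (empty!)
  satisfied 3 clause(s); 2 remain; assigned so far: [4, 5]
CONFLICT (empty clause)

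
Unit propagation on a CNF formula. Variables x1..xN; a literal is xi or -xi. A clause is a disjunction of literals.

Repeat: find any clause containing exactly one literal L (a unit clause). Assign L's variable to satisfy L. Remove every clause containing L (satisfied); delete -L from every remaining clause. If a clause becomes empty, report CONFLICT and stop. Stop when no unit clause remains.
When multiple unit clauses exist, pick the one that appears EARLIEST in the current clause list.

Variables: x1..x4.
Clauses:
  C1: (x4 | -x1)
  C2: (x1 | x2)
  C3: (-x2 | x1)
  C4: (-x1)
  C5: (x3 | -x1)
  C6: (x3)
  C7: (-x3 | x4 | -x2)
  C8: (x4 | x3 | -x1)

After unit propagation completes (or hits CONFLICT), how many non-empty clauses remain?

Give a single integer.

unit clause [-1] forces x1=F; simplify:
  drop 1 from [1, 2] -> [2]
  drop 1 from [-2, 1] -> [-2]
  satisfied 4 clause(s); 4 remain; assigned so far: [1]
unit clause [2] forces x2=T; simplify:
  drop -2 from [-2] -> [] (empty!)
  drop -2 from [-3, 4, -2] -> [-3, 4]
  satisfied 1 clause(s); 3 remain; assigned so far: [1, 2]
CONFLICT (empty clause)

Answer: 2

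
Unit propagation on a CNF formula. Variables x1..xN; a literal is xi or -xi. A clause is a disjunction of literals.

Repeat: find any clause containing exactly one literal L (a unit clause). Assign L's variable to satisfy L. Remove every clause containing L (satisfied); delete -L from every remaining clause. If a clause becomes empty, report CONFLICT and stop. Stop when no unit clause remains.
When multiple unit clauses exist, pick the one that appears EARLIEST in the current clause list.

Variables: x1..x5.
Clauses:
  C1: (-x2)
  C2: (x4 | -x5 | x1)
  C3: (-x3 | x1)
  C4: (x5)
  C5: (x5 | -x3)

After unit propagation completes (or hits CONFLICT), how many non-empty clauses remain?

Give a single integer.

unit clause [-2] forces x2=F; simplify:
  satisfied 1 clause(s); 4 remain; assigned so far: [2]
unit clause [5] forces x5=T; simplify:
  drop -5 from [4, -5, 1] -> [4, 1]
  satisfied 2 clause(s); 2 remain; assigned so far: [2, 5]

Answer: 2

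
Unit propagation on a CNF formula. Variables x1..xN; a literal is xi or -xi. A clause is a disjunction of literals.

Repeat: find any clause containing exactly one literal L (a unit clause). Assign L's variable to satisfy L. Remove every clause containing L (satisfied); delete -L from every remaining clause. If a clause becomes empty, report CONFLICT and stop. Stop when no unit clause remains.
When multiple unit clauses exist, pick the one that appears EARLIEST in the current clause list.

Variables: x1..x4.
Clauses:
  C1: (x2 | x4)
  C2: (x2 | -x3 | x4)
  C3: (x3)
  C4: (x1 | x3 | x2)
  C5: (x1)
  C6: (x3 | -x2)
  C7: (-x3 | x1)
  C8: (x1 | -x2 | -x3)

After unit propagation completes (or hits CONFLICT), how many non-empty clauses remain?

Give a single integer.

unit clause [3] forces x3=T; simplify:
  drop -3 from [2, -3, 4] -> [2, 4]
  drop -3 from [-3, 1] -> [1]
  drop -3 from [1, -2, -3] -> [1, -2]
  satisfied 3 clause(s); 5 remain; assigned so far: [3]
unit clause [1] forces x1=T; simplify:
  satisfied 3 clause(s); 2 remain; assigned so far: [1, 3]

Answer: 2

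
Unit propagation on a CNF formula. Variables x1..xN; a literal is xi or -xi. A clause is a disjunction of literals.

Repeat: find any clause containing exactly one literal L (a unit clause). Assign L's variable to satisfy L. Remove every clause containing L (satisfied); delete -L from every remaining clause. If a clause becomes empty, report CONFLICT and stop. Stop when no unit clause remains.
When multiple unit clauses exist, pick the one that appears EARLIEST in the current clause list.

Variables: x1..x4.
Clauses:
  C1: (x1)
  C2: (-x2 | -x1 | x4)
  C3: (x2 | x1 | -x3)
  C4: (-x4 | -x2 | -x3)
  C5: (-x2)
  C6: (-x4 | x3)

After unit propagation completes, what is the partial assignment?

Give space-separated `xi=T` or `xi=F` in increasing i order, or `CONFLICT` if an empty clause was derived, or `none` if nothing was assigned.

unit clause [1] forces x1=T; simplify:
  drop -1 from [-2, -1, 4] -> [-2, 4]
  satisfied 2 clause(s); 4 remain; assigned so far: [1]
unit clause [-2] forces x2=F; simplify:
  satisfied 3 clause(s); 1 remain; assigned so far: [1, 2]

Answer: x1=T x2=F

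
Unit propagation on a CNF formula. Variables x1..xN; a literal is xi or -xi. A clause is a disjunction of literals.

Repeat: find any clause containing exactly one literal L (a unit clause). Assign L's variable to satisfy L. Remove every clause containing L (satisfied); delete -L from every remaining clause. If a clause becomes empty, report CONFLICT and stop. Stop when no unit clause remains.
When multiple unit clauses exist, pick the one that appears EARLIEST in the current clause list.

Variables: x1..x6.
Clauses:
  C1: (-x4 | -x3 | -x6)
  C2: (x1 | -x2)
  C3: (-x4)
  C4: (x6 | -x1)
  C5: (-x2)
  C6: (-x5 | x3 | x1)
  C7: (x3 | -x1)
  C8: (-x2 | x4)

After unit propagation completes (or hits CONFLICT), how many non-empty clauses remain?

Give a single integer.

Answer: 3

Derivation:
unit clause [-4] forces x4=F; simplify:
  drop 4 from [-2, 4] -> [-2]
  satisfied 2 clause(s); 6 remain; assigned so far: [4]
unit clause [-2] forces x2=F; simplify:
  satisfied 3 clause(s); 3 remain; assigned so far: [2, 4]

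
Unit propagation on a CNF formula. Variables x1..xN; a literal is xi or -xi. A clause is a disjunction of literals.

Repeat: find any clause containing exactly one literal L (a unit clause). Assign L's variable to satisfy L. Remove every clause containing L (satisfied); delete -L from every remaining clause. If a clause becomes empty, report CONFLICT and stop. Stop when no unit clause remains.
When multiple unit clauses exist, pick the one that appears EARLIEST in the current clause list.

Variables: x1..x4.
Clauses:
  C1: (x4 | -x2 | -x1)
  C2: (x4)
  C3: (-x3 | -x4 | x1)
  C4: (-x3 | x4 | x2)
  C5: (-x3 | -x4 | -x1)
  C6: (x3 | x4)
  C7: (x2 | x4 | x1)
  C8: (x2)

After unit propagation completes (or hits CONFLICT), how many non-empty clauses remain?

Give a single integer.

unit clause [4] forces x4=T; simplify:
  drop -4 from [-3, -4, 1] -> [-3, 1]
  drop -4 from [-3, -4, -1] -> [-3, -1]
  satisfied 5 clause(s); 3 remain; assigned so far: [4]
unit clause [2] forces x2=T; simplify:
  satisfied 1 clause(s); 2 remain; assigned so far: [2, 4]

Answer: 2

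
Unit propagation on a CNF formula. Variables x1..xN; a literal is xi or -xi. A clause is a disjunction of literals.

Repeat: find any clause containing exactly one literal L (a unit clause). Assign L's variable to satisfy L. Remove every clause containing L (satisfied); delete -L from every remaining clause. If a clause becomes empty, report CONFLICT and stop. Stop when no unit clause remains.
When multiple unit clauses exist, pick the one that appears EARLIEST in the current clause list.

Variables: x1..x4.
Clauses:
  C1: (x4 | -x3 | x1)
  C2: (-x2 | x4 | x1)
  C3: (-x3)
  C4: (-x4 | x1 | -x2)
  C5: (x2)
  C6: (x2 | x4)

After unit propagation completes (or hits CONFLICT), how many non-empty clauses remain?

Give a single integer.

unit clause [-3] forces x3=F; simplify:
  satisfied 2 clause(s); 4 remain; assigned so far: [3]
unit clause [2] forces x2=T; simplify:
  drop -2 from [-2, 4, 1] -> [4, 1]
  drop -2 from [-4, 1, -2] -> [-4, 1]
  satisfied 2 clause(s); 2 remain; assigned so far: [2, 3]

Answer: 2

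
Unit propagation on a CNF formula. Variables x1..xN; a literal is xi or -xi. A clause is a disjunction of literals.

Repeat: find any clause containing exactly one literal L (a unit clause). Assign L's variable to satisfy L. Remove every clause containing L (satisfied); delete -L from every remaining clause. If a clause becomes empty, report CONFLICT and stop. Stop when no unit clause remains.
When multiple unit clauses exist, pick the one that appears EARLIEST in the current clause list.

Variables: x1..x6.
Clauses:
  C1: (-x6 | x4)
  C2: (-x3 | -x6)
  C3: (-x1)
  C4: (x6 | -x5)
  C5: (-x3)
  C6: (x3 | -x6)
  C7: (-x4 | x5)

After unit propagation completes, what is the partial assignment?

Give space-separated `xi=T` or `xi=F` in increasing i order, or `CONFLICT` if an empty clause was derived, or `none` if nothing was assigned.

unit clause [-1] forces x1=F; simplify:
  satisfied 1 clause(s); 6 remain; assigned so far: [1]
unit clause [-3] forces x3=F; simplify:
  drop 3 from [3, -6] -> [-6]
  satisfied 2 clause(s); 4 remain; assigned so far: [1, 3]
unit clause [-6] forces x6=F; simplify:
  drop 6 from [6, -5] -> [-5]
  satisfied 2 clause(s); 2 remain; assigned so far: [1, 3, 6]
unit clause [-5] forces x5=F; simplify:
  drop 5 from [-4, 5] -> [-4]
  satisfied 1 clause(s); 1 remain; assigned so far: [1, 3, 5, 6]
unit clause [-4] forces x4=F; simplify:
  satisfied 1 clause(s); 0 remain; assigned so far: [1, 3, 4, 5, 6]

Answer: x1=F x3=F x4=F x5=F x6=F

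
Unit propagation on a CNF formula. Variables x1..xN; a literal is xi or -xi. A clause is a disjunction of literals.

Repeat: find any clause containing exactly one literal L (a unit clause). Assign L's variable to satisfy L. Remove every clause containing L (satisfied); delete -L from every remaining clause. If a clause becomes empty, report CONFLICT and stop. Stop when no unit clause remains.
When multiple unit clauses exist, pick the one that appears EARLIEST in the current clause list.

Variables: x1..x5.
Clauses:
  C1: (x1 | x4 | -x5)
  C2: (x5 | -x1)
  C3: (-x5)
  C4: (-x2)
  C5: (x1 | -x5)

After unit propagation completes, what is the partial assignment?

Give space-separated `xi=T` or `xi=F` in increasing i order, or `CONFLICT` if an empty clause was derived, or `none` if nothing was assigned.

Answer: x1=F x2=F x5=F

Derivation:
unit clause [-5] forces x5=F; simplify:
  drop 5 from [5, -1] -> [-1]
  satisfied 3 clause(s); 2 remain; assigned so far: [5]
unit clause [-1] forces x1=F; simplify:
  satisfied 1 clause(s); 1 remain; assigned so far: [1, 5]
unit clause [-2] forces x2=F; simplify:
  satisfied 1 clause(s); 0 remain; assigned so far: [1, 2, 5]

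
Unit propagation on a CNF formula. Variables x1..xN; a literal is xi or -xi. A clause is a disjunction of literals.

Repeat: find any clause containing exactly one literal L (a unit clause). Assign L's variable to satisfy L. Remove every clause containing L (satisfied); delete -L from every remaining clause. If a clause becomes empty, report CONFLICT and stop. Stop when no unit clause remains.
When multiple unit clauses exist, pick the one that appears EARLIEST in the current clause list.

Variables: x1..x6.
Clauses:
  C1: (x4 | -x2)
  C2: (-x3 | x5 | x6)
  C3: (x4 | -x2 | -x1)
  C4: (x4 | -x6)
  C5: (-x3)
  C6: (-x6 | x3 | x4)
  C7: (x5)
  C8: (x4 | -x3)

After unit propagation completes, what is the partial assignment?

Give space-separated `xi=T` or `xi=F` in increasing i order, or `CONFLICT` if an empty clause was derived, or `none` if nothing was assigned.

Answer: x3=F x5=T

Derivation:
unit clause [-3] forces x3=F; simplify:
  drop 3 from [-6, 3, 4] -> [-6, 4]
  satisfied 3 clause(s); 5 remain; assigned so far: [3]
unit clause [5] forces x5=T; simplify:
  satisfied 1 clause(s); 4 remain; assigned so far: [3, 5]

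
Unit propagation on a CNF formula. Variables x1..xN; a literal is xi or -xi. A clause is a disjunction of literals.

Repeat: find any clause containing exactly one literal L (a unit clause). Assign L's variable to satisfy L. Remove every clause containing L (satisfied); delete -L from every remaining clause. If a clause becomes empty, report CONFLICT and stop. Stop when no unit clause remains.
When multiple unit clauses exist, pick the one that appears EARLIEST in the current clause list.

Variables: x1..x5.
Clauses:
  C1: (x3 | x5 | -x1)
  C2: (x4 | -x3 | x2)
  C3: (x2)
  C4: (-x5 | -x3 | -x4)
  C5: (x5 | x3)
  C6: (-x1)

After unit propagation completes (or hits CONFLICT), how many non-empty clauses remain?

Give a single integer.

Answer: 2

Derivation:
unit clause [2] forces x2=T; simplify:
  satisfied 2 clause(s); 4 remain; assigned so far: [2]
unit clause [-1] forces x1=F; simplify:
  satisfied 2 clause(s); 2 remain; assigned so far: [1, 2]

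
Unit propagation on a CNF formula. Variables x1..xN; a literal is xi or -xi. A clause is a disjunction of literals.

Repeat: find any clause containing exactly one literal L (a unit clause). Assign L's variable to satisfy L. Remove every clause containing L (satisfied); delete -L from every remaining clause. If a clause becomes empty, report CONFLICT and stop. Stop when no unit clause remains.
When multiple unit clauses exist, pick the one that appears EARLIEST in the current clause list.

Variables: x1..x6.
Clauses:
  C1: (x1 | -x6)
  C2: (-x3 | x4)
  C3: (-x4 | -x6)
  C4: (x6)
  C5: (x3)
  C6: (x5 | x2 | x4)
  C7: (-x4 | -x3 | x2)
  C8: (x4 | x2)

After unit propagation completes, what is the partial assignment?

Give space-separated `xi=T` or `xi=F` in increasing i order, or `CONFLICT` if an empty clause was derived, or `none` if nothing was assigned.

Answer: CONFLICT

Derivation:
unit clause [6] forces x6=T; simplify:
  drop -6 from [1, -6] -> [1]
  drop -6 from [-4, -6] -> [-4]
  satisfied 1 clause(s); 7 remain; assigned so far: [6]
unit clause [1] forces x1=T; simplify:
  satisfied 1 clause(s); 6 remain; assigned so far: [1, 6]
unit clause [-4] forces x4=F; simplify:
  drop 4 from [-3, 4] -> [-3]
  drop 4 from [5, 2, 4] -> [5, 2]
  drop 4 from [4, 2] -> [2]
  satisfied 2 clause(s); 4 remain; assigned so far: [1, 4, 6]
unit clause [-3] forces x3=F; simplify:
  drop 3 from [3] -> [] (empty!)
  satisfied 1 clause(s); 3 remain; assigned so far: [1, 3, 4, 6]
CONFLICT (empty clause)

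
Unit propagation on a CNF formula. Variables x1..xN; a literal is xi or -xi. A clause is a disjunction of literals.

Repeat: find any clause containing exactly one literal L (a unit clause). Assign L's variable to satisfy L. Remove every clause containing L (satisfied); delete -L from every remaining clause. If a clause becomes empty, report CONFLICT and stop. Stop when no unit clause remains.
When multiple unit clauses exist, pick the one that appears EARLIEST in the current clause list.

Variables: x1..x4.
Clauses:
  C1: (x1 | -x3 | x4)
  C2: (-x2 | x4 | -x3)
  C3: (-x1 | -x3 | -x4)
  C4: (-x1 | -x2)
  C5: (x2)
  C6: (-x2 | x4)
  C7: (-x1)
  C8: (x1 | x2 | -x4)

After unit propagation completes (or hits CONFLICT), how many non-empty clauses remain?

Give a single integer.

Answer: 0

Derivation:
unit clause [2] forces x2=T; simplify:
  drop -2 from [-2, 4, -3] -> [4, -3]
  drop -2 from [-1, -2] -> [-1]
  drop -2 from [-2, 4] -> [4]
  satisfied 2 clause(s); 6 remain; assigned so far: [2]
unit clause [-1] forces x1=F; simplify:
  drop 1 from [1, -3, 4] -> [-3, 4]
  satisfied 3 clause(s); 3 remain; assigned so far: [1, 2]
unit clause [4] forces x4=T; simplify:
  satisfied 3 clause(s); 0 remain; assigned so far: [1, 2, 4]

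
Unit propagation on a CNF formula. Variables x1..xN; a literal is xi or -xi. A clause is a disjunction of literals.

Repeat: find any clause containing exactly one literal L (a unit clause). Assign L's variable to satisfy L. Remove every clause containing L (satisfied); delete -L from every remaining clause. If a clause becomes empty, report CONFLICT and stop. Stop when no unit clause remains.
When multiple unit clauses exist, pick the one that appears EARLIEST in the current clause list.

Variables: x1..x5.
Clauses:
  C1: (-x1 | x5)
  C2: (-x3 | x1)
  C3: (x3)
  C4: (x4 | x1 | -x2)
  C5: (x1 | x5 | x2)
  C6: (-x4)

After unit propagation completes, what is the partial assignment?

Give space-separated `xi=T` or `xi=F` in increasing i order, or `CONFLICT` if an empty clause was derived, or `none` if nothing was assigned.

Answer: x1=T x3=T x4=F x5=T

Derivation:
unit clause [3] forces x3=T; simplify:
  drop -3 from [-3, 1] -> [1]
  satisfied 1 clause(s); 5 remain; assigned so far: [3]
unit clause [1] forces x1=T; simplify:
  drop -1 from [-1, 5] -> [5]
  satisfied 3 clause(s); 2 remain; assigned so far: [1, 3]
unit clause [5] forces x5=T; simplify:
  satisfied 1 clause(s); 1 remain; assigned so far: [1, 3, 5]
unit clause [-4] forces x4=F; simplify:
  satisfied 1 clause(s); 0 remain; assigned so far: [1, 3, 4, 5]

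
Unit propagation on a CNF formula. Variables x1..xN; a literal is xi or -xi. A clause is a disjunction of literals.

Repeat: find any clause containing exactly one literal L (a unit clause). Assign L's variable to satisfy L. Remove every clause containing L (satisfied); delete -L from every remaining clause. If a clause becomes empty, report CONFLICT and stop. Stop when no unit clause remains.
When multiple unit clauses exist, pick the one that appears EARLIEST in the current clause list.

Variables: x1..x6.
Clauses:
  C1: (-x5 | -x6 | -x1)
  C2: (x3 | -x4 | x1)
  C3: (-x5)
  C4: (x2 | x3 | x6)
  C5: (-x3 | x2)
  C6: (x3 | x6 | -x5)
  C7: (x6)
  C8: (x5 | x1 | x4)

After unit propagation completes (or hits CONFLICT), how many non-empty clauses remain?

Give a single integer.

Answer: 3

Derivation:
unit clause [-5] forces x5=F; simplify:
  drop 5 from [5, 1, 4] -> [1, 4]
  satisfied 3 clause(s); 5 remain; assigned so far: [5]
unit clause [6] forces x6=T; simplify:
  satisfied 2 clause(s); 3 remain; assigned so far: [5, 6]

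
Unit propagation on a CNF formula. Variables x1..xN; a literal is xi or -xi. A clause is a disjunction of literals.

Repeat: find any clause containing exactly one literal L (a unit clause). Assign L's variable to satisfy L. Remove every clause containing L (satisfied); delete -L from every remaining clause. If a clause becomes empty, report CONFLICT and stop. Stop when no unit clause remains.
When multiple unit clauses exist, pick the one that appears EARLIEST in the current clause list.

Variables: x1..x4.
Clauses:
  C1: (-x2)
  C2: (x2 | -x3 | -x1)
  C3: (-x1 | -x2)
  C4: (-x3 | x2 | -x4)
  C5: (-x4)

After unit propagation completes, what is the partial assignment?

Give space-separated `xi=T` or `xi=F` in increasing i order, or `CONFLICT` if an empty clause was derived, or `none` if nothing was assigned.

unit clause [-2] forces x2=F; simplify:
  drop 2 from [2, -3, -1] -> [-3, -1]
  drop 2 from [-3, 2, -4] -> [-3, -4]
  satisfied 2 clause(s); 3 remain; assigned so far: [2]
unit clause [-4] forces x4=F; simplify:
  satisfied 2 clause(s); 1 remain; assigned so far: [2, 4]

Answer: x2=F x4=F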